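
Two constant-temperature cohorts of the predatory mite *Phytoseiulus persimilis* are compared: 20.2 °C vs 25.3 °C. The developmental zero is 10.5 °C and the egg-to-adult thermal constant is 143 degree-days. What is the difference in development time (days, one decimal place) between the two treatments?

5.1 days

At 20.2 °C: 143 / (20.2 − 10.5) = 143 / 9.7 = 14.742 d.
At 25.3 °C: 143 / (25.3 − 10.5) = 143 / 14.8 = 9.662 d.
Difference = |14.742 − 9.662| = 5.080 ≈ 5.1 days.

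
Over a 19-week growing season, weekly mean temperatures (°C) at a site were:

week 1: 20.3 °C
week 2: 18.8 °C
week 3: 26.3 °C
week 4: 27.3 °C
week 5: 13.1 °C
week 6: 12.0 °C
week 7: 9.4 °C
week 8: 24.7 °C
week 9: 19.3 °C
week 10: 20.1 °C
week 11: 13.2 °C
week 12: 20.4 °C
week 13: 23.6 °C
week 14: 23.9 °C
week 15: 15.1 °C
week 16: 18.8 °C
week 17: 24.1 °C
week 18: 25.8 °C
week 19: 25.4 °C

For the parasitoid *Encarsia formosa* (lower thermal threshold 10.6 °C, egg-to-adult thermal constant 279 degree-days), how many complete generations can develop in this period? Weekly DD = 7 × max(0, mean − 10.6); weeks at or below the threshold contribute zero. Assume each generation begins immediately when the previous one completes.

Weekly DD (7 × max(0, T̄ − 10.6)): 67.9, 57.4, 109.9, 116.9, 17.5, 9.8, 0.0, 98.7, 60.9, 66.5, 18.2, 68.6, 91.0, 93.1, 31.5, 57.4, 94.5, 106.4, 103.6.
Season total = 1269.8 DD.
Complete generations = ⌊1269.8 / 279⌋ = 4.

4 generations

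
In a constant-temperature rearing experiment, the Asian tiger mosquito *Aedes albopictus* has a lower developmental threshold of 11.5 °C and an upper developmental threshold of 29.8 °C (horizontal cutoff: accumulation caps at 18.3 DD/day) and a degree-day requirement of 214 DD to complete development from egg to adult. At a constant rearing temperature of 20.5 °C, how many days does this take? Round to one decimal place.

Daily accumulation = 20.5 − 11.5 = 9.0 DD/day.
Duration = 214 / 9.0 = 23.778 ≈ 23.8 days.

23.8 days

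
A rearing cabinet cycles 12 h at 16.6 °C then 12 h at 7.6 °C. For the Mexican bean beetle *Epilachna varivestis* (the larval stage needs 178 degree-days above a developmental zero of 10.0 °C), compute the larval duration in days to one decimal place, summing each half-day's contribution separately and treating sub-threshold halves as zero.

Day half: max(0, 16.6 − 10.0) × 0.5 = 6.6 × 0.5 = 3.30 DD.
Night half: max(0, 7.6 − 10.0) × 0.5 = 0.0 × 0.5 = 0.00 DD.
Per 24 h: 3.30 DD/day.
Duration = 178 / 3.30 = 53.939 ≈ 53.9 days.

53.9 days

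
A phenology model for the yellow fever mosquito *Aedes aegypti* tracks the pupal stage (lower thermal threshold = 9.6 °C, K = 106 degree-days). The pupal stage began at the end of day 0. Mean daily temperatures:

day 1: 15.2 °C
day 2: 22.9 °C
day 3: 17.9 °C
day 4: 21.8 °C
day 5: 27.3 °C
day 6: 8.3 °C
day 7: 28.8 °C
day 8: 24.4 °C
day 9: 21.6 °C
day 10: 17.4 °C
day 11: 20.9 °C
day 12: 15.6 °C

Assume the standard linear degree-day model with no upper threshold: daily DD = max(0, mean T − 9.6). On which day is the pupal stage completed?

day 10

Daily DD above 9.6 °C: 5.6, 13.3, 8.3, 12.2, 17.7, 0.0, 19.2, 14.8, 12.0, 7.8, 11.3, 6.0.
Cumulative: 5.6, 18.9, 27.2, 39.4, 57.1, 57.1, 76.3, 91.1, 103.1, 110.9, 122.2, 128.2.
The total first reaches 106 DD on day 10.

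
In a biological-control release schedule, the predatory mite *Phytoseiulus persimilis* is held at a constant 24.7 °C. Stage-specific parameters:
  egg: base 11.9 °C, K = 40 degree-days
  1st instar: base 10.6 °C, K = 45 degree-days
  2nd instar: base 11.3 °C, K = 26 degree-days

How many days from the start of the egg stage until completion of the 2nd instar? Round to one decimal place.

8.3 days

egg: 40 / (24.7 − 11.9) = 40 / 12.8 = 3.125 d.
1st instar: 45 / (24.7 − 10.6) = 45 / 14.1 = 3.191 d.
2nd instar: 26 / (24.7 − 11.3) = 26 / 13.4 = 1.940 d.
Sum = 8.257 ≈ 8.3 days.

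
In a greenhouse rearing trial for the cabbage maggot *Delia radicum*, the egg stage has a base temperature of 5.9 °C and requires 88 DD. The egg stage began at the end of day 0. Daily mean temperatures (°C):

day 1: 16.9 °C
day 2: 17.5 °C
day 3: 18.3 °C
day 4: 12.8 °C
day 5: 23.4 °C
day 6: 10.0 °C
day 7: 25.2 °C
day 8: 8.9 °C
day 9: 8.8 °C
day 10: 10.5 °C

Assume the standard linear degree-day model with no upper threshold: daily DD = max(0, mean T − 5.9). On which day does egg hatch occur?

day 9

Daily DD above 5.9 °C: 11.0, 11.6, 12.4, 6.9, 17.5, 4.1, 19.3, 3.0, 2.9, 4.6.
Cumulative: 11.0, 22.6, 35.0, 41.9, 59.4, 63.5, 82.8, 85.8, 88.7, 93.3.
The total first reaches 88 DD on day 9.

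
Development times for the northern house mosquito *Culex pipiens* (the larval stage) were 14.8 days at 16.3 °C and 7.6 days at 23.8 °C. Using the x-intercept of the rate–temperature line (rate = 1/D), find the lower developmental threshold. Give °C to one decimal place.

8.4 °C

Under the model K = D·(T − T_b), so D₁·(T₁ − T_b) = D₂·(T₂ − T_b).
14.8·(16.3 − T_b) = 7.6·(23.8 − T_b)
T_b = (14.8·16.3 − 7.6·23.8) / (14.8 − 7.6) = 60.36 / 7.2 = 8.383 °C ≈ 8.4 °C.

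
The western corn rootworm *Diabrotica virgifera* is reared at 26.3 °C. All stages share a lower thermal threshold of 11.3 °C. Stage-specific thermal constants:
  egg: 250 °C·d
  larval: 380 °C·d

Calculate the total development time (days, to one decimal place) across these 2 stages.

42.0 days

Daily accumulation at 26.3 °C = 26.3 − 11.3 = 15.0 DD/day.
Total K = 250 + 380 = 630 DD.
Total duration = 630 / 15.0 = 42.000 ≈ 42.0 days.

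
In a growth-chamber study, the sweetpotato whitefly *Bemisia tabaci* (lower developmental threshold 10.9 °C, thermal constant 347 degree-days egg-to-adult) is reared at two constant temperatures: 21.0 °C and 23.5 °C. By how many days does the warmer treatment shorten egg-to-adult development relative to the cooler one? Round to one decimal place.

At 21.0 °C: 347 / (21.0 − 10.9) = 347 / 10.1 = 34.356 d.
At 23.5 °C: 347 / (23.5 − 10.9) = 347 / 12.6 = 27.540 d.
Difference = |34.356 − 27.540| = 6.817 ≈ 6.8 days.

6.8 days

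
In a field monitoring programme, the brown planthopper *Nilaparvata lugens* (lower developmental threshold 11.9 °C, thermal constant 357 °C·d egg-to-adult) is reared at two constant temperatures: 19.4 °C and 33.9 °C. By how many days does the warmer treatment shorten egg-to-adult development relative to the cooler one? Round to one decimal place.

At 19.4 °C: 357 / (19.4 − 11.9) = 357 / 7.5 = 47.600 d.
At 33.9 °C: 357 / (33.9 − 11.9) = 357 / 22.0 = 16.227 d.
Difference = |47.600 − 16.227| = 31.373 ≈ 31.4 days.

31.4 days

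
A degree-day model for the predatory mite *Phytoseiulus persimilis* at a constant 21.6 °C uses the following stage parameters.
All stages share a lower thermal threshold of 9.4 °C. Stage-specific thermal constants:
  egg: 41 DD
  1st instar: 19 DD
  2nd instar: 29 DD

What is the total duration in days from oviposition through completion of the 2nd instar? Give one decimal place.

Daily accumulation at 21.6 °C = 21.6 − 9.4 = 12.2 DD/day.
Total K = 41 + 19 + 29 = 89 DD.
Total duration = 89 / 12.2 = 7.295 ≈ 7.3 days.

7.3 days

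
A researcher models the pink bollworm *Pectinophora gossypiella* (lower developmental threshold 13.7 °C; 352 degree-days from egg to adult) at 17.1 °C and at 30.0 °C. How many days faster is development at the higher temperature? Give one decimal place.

81.9 days

At 17.1 °C: 352 / (17.1 − 13.7) = 352 / 3.4 = 103.529 d.
At 30.0 °C: 352 / (30.0 − 13.7) = 352 / 16.3 = 21.595 d.
Difference = |103.529 − 21.595| = 81.934 ≈ 81.9 days.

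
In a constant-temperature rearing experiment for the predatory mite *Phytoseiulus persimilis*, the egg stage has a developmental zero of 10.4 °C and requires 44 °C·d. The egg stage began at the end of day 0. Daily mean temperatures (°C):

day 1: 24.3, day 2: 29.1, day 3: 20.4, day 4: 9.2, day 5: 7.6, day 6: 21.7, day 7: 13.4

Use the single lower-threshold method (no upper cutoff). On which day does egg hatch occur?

day 6

Daily DD above 10.4 °C: 13.9, 18.7, 10.0, 0.0, 0.0, 11.3, 3.0.
Cumulative: 13.9, 32.6, 42.6, 42.6, 42.6, 53.9, 56.9.
The total first reaches 44 DD on day 6.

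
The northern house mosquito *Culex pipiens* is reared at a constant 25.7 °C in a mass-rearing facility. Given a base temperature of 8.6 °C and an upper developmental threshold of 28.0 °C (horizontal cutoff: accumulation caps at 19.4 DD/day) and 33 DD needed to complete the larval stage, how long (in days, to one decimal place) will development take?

1.9 days

Daily accumulation = 25.7 − 8.6 = 17.1 DD/day.
Duration = 33 / 17.1 = 1.930 ≈ 1.9 days.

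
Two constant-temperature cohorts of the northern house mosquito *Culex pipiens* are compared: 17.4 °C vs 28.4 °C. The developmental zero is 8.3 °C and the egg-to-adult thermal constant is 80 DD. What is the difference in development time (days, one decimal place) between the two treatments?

At 17.4 °C: 80 / (17.4 − 8.3) = 80 / 9.1 = 8.791 d.
At 28.4 °C: 80 / (28.4 − 8.3) = 80 / 20.1 = 3.980 d.
Difference = |8.791 − 3.980| = 4.811 ≈ 4.8 days.

4.8 days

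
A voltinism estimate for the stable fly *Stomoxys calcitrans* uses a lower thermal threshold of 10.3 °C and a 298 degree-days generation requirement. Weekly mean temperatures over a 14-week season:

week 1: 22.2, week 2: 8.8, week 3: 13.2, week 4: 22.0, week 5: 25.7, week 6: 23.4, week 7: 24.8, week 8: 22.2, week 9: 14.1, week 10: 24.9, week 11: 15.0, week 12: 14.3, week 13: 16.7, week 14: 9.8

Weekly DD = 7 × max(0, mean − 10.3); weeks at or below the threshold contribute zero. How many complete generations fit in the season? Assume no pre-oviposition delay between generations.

2 generations

Weekly DD (7 × max(0, T̄ − 10.3)): 83.3, 0.0, 20.3, 81.9, 107.8, 91.7, 101.5, 83.3, 26.6, 102.2, 32.9, 28.0, 44.8, 0.0.
Season total = 804.3 DD.
Complete generations = ⌊804.3 / 298⌋ = 2.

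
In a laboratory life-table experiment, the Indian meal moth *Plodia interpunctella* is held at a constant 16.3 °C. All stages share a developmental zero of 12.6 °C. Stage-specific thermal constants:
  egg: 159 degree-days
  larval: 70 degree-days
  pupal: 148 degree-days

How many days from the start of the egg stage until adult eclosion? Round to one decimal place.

Daily accumulation at 16.3 °C = 16.3 − 12.6 = 3.7 DD/day.
Total K = 159 + 70 + 148 = 377 DD.
Total duration = 377 / 3.7 = 101.892 ≈ 101.9 days.

101.9 days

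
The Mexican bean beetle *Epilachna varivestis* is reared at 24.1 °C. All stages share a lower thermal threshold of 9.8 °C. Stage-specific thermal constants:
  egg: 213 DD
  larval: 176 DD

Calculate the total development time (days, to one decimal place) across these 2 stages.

27.2 days

Daily accumulation at 24.1 °C = 24.1 − 9.8 = 14.3 DD/day.
Total K = 213 + 176 = 389 DD.
Total duration = 389 / 14.3 = 27.203 ≈ 27.2 days.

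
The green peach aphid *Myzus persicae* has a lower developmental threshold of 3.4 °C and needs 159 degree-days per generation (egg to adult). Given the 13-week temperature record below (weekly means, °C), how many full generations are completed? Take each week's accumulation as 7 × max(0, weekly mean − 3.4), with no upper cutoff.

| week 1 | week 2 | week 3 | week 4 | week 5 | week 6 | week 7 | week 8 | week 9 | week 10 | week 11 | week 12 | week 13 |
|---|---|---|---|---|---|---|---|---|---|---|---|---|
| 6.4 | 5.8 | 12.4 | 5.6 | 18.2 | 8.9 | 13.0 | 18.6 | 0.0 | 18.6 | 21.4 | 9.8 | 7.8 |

Weekly DD (7 × max(0, T̄ − 3.4)): 21.0, 16.8, 63.0, 15.4, 103.6, 38.5, 67.2, 106.4, 0.0, 106.4, 126.0, 44.8, 30.8.
Season total = 739.9 DD.
Complete generations = ⌊739.9 / 159⌋ = 4.

4 generations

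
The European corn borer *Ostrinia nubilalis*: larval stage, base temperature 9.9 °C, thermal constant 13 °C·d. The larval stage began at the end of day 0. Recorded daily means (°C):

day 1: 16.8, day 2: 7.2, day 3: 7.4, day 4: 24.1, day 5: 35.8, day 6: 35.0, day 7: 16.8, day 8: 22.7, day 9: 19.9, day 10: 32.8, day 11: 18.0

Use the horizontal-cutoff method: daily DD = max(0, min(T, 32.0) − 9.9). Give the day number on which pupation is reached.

Daily DD above 9.9 °C (capped at 22.1): 6.9, 0.0, 0.0, 14.2, 22.1, 22.1, 6.9, 12.8, 10.0, 22.1, 8.1.
Cumulative: 6.9, 6.9, 6.9, 21.1, 43.2, 65.3, 72.2, 85.0, 95.0, 117.1, 125.2.
The total first reaches 13 DD on day 4.

day 4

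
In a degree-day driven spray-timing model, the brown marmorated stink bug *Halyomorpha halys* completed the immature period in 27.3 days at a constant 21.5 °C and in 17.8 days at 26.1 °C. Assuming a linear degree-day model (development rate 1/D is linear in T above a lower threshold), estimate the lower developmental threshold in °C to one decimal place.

Linear rate model ⇒ the product D·(T − T_b) is constant across temperatures.
27.3·(21.5 − T_b) = 17.8·(26.1 − T_b)
T_b = (27.3·21.5 − 17.8·26.1) / (27.3 − 17.8) = 122.37 / 9.5 = 12.881 °C ≈ 12.9 °C.

12.9 °C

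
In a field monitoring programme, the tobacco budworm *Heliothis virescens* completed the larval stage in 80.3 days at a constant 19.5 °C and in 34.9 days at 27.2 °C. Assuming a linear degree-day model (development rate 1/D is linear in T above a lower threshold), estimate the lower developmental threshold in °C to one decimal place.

13.6 °C

Equal thermal constants: D₁(T₁ − T_b) = D₂(T₂ − T_b).
80.3·(19.5 − T_b) = 34.9·(27.2 − T_b)
T_b = (80.3·19.5 − 34.9·27.2) / (80.3 − 34.9) = 616.57 / 45.4 = 13.581 °C ≈ 13.6 °C.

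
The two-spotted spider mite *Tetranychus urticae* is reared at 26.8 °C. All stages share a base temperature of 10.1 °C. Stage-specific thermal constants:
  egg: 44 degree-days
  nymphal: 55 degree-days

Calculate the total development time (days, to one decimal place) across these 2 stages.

Daily accumulation at 26.8 °C = 26.8 − 10.1 = 16.7 DD/day.
Total K = 44 + 55 = 99 DD.
Total duration = 99 / 16.7 = 5.928 ≈ 5.9 days.

5.9 days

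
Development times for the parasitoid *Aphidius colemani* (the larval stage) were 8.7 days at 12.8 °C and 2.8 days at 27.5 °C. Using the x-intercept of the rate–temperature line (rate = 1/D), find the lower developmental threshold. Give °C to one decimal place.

5.8 °C

Equal thermal constants: D₁(T₁ − T_b) = D₂(T₂ − T_b).
8.7·(12.8 − T_b) = 2.8·(27.5 − T_b)
T_b = (8.7·12.8 − 2.8·27.5) / (8.7 − 2.8) = 34.36 / 5.9 = 5.824 °C ≈ 5.8 °C.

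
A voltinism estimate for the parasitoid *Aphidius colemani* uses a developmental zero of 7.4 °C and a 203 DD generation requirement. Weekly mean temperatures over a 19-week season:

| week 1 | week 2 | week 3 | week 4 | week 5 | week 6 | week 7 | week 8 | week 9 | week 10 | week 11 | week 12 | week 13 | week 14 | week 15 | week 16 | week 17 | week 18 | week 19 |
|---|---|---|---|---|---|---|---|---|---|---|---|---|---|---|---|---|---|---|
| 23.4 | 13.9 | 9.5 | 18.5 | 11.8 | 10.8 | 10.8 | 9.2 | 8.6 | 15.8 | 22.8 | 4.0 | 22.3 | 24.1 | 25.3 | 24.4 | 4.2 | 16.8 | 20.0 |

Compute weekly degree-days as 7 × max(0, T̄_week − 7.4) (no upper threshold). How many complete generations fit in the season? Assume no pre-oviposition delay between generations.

Weekly DD (7 × max(0, T̄ − 7.4)): 112.0, 45.5, 14.7, 77.7, 30.8, 23.8, 23.8, 12.6, 8.4, 58.8, 107.8, 0.0, 104.3, 116.9, 125.3, 119.0, 0.0, 65.8, 88.2.
Season total = 1135.4 DD.
Complete generations = ⌊1135.4 / 203⌋ = 5.

5 generations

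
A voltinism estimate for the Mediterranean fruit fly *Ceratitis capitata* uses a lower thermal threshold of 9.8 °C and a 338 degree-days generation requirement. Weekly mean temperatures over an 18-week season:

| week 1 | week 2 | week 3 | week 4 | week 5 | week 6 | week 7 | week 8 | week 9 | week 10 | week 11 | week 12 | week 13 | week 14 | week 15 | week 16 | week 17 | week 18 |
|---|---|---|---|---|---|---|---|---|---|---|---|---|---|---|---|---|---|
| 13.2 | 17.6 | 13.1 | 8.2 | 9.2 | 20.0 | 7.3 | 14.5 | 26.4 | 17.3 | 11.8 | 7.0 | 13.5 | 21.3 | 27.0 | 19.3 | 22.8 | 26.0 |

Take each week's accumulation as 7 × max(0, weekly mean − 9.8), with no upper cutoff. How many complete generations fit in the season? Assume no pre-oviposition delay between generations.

Weekly DD (7 × max(0, T̄ − 9.8)): 23.8, 54.6, 23.1, 0.0, 0.0, 71.4, 0.0, 32.9, 116.2, 52.5, 14.0, 0.0, 25.9, 80.5, 120.4, 66.5, 91.0, 113.4.
Season total = 886.2 DD.
Complete generations = ⌊886.2 / 338⌋ = 2.

2 generations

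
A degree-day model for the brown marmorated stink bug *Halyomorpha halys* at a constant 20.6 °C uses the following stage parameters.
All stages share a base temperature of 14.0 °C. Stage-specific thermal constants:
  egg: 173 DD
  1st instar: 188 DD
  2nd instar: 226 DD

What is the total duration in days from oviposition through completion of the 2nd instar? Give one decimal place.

88.9 days

Daily accumulation at 20.6 °C = 20.6 − 14.0 = 6.6 DD/day.
Total K = 173 + 188 + 226 = 587 DD.
Total duration = 587 / 6.6 = 88.939 ≈ 88.9 days.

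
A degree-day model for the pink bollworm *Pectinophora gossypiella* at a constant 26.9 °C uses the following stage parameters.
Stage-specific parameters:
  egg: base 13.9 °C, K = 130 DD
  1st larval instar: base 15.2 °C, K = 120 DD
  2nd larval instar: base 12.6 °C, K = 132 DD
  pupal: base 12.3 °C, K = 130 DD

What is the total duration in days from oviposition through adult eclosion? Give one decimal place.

egg: 130 / (26.9 − 13.9) = 130 / 13.0 = 10.000 d.
1st larval instar: 120 / (26.9 − 15.2) = 120 / 11.7 = 10.256 d.
2nd larval instar: 132 / (26.9 − 12.6) = 132 / 14.3 = 9.231 d.
pupal: 130 / (26.9 − 12.3) = 130 / 14.6 = 8.904 d.
Sum = 38.391 ≈ 38.4 days.

38.4 days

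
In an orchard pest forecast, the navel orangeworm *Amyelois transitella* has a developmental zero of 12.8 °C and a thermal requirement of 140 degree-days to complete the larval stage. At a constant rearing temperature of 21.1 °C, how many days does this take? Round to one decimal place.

16.9 days

Daily accumulation = 21.1 − 12.8 = 8.3 DD/day.
Duration = 140 / 8.3 = 16.867 ≈ 16.9 days.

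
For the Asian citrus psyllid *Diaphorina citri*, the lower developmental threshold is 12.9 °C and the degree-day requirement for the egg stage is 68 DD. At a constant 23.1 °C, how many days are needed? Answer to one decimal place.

Daily accumulation = 23.1 − 12.9 = 10.2 DD/day.
Duration = 68 / 10.2 = 6.667 ≈ 6.7 days.

6.7 days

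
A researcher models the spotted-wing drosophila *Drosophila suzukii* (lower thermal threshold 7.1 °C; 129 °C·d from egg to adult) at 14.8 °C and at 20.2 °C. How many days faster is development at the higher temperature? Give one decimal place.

At 14.8 °C: 129 / (14.8 − 7.1) = 129 / 7.7 = 16.753 d.
At 20.2 °C: 129 / (20.2 − 7.1) = 129 / 13.1 = 9.847 d.
Difference = |16.753 − 9.847| = 6.906 ≈ 6.9 days.

6.9 days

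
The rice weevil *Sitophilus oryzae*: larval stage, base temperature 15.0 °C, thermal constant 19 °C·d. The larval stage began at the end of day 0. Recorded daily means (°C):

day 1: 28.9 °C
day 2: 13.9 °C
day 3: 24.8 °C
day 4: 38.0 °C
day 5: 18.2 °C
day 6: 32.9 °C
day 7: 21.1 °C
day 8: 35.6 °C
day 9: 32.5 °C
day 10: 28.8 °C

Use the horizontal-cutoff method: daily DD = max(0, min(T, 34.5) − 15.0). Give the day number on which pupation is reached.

Daily DD above 15.0 °C (capped at 19.5): 13.9, 0.0, 9.8, 19.5, 3.2, 17.9, 6.1, 19.5, 17.5, 13.8.
Cumulative: 13.9, 13.9, 23.7, 43.2, 46.4, 64.3, 70.4, 89.9, 107.4, 121.2.
The total first reaches 19 DD on day 3.

day 3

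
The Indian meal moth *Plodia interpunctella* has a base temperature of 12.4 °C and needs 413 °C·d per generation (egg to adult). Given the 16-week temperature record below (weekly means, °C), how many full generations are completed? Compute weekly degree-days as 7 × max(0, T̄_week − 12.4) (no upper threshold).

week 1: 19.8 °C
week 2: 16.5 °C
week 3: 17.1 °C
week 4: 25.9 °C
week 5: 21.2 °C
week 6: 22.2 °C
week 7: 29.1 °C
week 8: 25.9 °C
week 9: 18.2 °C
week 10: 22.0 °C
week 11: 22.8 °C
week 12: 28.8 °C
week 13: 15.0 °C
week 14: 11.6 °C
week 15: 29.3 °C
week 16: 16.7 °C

2 generations

Weekly DD (7 × max(0, T̄ − 12.4)): 51.8, 28.7, 32.9, 94.5, 61.6, 68.6, 116.9, 94.5, 40.6, 67.2, 72.8, 114.8, 18.2, 0.0, 118.3, 30.1.
Season total = 1011.5 DD.
Complete generations = ⌊1011.5 / 413⌋ = 2.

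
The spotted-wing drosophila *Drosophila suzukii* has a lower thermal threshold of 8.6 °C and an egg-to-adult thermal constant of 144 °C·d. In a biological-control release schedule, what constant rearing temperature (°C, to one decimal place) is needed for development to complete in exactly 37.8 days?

12.4 °C

Required daily accumulation = 144 / 37.8 = 3.810 DD/day.
T = T_base + 3.810 = 8.6 + 3.810 = 12.410 ≈ 12.4 °C.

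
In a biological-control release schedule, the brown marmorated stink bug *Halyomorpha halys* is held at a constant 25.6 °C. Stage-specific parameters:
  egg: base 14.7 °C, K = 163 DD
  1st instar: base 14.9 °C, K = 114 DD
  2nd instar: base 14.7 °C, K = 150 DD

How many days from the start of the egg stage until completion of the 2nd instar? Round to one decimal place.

39.4 days

egg: 163 / (25.6 − 14.7) = 163 / 10.9 = 14.954 d.
1st instar: 114 / (25.6 − 14.9) = 114 / 10.7 = 10.654 d.
2nd instar: 150 / (25.6 − 14.7) = 150 / 10.9 = 13.761 d.
Sum = 39.370 ≈ 39.4 days.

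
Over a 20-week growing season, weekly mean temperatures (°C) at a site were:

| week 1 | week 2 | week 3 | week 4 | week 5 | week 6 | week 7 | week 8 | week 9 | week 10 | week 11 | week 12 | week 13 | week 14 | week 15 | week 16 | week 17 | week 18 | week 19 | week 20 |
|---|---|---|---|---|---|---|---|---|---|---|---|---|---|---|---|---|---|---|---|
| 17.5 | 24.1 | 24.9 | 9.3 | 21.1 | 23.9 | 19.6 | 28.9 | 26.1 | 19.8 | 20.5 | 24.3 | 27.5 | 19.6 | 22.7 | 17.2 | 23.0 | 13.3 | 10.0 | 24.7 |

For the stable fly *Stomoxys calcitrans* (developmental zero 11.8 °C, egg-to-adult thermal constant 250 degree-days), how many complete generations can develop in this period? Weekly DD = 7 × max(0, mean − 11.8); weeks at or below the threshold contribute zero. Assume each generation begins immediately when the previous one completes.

Weekly DD (7 × max(0, T̄ − 11.8)): 39.9, 86.1, 91.7, 0.0, 65.1, 84.7, 54.6, 119.7, 100.1, 56.0, 60.9, 87.5, 109.9, 54.6, 76.3, 37.8, 78.4, 10.5, 0.0, 90.3.
Season total = 1304.1 DD.
Complete generations = ⌊1304.1 / 250⌋ = 5.

5 generations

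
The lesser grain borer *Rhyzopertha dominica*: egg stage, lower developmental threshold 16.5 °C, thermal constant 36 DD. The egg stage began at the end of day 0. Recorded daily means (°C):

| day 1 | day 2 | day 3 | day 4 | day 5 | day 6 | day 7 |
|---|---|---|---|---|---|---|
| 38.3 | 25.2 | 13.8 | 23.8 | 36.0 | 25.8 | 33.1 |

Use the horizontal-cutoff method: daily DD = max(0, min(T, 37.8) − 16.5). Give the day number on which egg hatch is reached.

day 4

Daily DD above 16.5 °C (capped at 21.3): 21.3, 8.7, 0.0, 7.3, 19.5, 9.3, 16.6.
Cumulative: 21.3, 30.0, 30.0, 37.3, 56.8, 66.1, 82.7.
The total first reaches 36 DD on day 4.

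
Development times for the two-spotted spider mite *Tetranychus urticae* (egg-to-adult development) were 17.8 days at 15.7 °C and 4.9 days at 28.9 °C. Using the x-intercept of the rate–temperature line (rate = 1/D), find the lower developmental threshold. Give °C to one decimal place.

Under the model K = D·(T − T_b), so D₁·(T₁ − T_b) = D₂·(T₂ − T_b).
17.8·(15.7 − T_b) = 4.9·(28.9 − T_b)
T_b = (17.8·15.7 − 4.9·28.9) / (17.8 − 4.9) = 137.85 / 12.9 = 10.686 °C ≈ 10.7 °C.

10.7 °C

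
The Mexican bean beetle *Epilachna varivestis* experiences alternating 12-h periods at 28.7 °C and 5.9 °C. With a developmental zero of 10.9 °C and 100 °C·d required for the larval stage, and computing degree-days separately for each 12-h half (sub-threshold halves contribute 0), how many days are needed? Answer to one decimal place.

11.2 days

Day half: max(0, 28.7 − 10.9) × 0.5 = 17.8 × 0.5 = 8.90 DD.
Night half: max(0, 5.9 − 10.9) × 0.5 = 0.0 × 0.5 = 0.00 DD.
Per 24 h: 8.90 DD/day.
Duration = 100 / 8.90 = 11.236 ≈ 11.2 days.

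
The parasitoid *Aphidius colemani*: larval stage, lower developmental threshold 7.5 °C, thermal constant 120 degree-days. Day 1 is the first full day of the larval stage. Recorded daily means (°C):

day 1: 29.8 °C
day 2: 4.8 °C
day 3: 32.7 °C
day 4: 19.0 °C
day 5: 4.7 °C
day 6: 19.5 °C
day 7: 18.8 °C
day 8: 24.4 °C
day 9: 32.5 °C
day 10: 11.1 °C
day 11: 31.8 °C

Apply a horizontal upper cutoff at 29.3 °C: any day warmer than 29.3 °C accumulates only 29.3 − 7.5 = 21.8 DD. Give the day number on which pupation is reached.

day 10

Daily DD above 7.5 °C (capped at 21.8): 21.8, 0.0, 21.8, 11.5, 0.0, 12.0, 11.3, 16.9, 21.8, 3.6, 21.8.
Cumulative: 21.8, 21.8, 43.6, 55.1, 55.1, 67.1, 78.4, 95.3, 117.1, 120.7, 142.5.
The total first reaches 120 DD on day 10.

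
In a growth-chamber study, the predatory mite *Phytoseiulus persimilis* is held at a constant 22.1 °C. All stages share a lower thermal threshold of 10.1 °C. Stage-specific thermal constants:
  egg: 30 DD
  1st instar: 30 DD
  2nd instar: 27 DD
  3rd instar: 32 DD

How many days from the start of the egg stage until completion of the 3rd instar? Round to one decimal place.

9.9 days

Daily accumulation at 22.1 °C = 22.1 − 10.1 = 12.0 DD/day.
Total K = 30 + 30 + 27 + 32 = 119 DD.
Total duration = 119 / 12.0 = 9.917 ≈ 9.9 days.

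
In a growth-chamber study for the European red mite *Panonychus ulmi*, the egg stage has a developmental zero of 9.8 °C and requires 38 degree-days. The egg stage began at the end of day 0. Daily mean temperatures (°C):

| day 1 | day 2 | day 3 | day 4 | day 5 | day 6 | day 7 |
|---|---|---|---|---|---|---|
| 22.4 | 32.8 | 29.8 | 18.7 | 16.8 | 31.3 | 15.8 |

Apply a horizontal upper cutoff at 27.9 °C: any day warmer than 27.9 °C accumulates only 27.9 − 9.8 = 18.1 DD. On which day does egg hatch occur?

Daily DD above 9.8 °C (capped at 18.1): 12.6, 18.1, 18.1, 8.9, 7.0, 18.1, 6.0.
Cumulative: 12.6, 30.7, 48.8, 57.7, 64.7, 82.8, 88.8.
The total first reaches 38 DD on day 3.

day 3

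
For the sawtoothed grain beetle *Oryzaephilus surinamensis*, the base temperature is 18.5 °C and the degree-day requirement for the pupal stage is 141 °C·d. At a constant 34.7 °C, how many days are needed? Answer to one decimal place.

Daily accumulation = 34.7 − 18.5 = 16.2 DD/day.
Duration = 141 / 16.2 = 8.704 ≈ 8.7 days.

8.7 days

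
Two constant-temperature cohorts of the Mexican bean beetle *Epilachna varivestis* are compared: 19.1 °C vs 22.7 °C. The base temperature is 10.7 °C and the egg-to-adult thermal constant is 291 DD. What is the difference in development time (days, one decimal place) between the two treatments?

10.4 days

At 19.1 °C: 291 / (19.1 − 10.7) = 291 / 8.4 = 34.643 d.
At 22.7 °C: 291 / (22.7 − 10.7) = 291 / 12.0 = 24.250 d.
Difference = |34.643 − 24.250| = 10.393 ≈ 10.4 days.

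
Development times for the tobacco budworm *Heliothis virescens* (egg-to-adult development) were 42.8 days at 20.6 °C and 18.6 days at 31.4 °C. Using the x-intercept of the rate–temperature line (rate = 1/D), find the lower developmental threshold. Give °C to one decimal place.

12.3 °C

Linear rate model ⇒ the product D·(T − T_b) is constant across temperatures.
42.8·(20.6 − T_b) = 18.6·(31.4 − T_b)
T_b = (42.8·20.6 − 18.6·31.4) / (42.8 − 18.6) = 297.64 / 24.2 = 12.299 °C ≈ 12.3 °C.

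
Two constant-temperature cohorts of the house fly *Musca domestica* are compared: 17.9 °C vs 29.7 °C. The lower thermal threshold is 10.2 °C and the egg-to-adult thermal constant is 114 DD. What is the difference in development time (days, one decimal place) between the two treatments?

At 17.9 °C: 114 / (17.9 − 10.2) = 114 / 7.7 = 14.805 d.
At 29.7 °C: 114 / (29.7 − 10.2) = 114 / 19.5 = 5.846 d.
Difference = |14.805 − 5.846| = 8.959 ≈ 9.0 days.

9.0 days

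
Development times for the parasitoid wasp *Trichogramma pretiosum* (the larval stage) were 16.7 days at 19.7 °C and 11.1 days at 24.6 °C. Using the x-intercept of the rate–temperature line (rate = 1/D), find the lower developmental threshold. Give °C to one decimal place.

Equal thermal constants: D₁(T₁ − T_b) = D₂(T₂ − T_b).
16.7·(19.7 − T_b) = 11.1·(24.6 − T_b)
T_b = (16.7·19.7 − 11.1·24.6) / (16.7 − 11.1) = 55.93 / 5.6 = 9.987 °C ≈ 10.0 °C.

10.0 °C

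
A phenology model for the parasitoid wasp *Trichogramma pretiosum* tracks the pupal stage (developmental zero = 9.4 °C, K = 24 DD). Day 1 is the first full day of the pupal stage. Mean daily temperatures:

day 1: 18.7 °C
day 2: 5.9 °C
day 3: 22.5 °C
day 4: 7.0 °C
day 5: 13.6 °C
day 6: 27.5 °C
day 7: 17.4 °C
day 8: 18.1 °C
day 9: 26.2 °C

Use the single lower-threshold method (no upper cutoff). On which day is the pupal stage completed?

day 5

Daily DD above 9.4 °C: 9.3, 0.0, 13.1, 0.0, 4.2, 18.1, 8.0, 8.7, 16.8.
Cumulative: 9.3, 9.3, 22.4, 22.4, 26.6, 44.7, 52.7, 61.4, 78.2.
The total first reaches 24 DD on day 5.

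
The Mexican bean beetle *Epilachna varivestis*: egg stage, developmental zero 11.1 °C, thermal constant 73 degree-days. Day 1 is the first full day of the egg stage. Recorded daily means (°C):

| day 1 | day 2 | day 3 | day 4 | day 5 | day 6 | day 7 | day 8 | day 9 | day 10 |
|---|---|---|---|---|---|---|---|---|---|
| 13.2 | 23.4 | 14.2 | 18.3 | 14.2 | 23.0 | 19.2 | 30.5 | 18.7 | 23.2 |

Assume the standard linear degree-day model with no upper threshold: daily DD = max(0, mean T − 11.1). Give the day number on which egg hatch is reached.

Daily DD above 11.1 °C: 2.1, 12.3, 3.1, 7.2, 3.1, 11.9, 8.1, 19.4, 7.6, 12.1.
Cumulative: 2.1, 14.4, 17.5, 24.7, 27.8, 39.7, 47.8, 67.2, 74.8, 86.9.
The total first reaches 73 DD on day 9.

day 9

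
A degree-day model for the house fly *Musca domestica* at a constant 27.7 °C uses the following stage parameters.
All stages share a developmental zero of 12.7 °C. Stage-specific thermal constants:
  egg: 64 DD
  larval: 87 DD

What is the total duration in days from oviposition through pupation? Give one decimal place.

Daily accumulation at 27.7 °C = 27.7 − 12.7 = 15.0 DD/day.
Total K = 64 + 87 = 151 DD.
Total duration = 151 / 15.0 = 10.067 ≈ 10.1 days.

10.1 days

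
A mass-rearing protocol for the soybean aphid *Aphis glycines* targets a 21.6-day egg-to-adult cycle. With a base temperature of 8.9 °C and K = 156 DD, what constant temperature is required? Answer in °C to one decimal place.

16.1 °C

Required daily accumulation = 156 / 21.6 = 7.222 DD/day.
T = T_base + 7.222 = 8.9 + 7.222 = 16.122 ≈ 16.1 °C.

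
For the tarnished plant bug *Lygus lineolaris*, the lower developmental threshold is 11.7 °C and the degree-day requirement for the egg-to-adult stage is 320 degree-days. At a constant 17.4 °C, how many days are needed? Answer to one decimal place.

Daily accumulation = 17.4 − 11.7 = 5.7 DD/day.
Duration = 320 / 5.7 = 56.140 ≈ 56.1 days.

56.1 days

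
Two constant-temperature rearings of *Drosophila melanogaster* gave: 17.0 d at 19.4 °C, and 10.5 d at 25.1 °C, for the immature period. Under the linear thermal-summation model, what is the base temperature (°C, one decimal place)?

Equal thermal constants: D₁(T₁ − T_b) = D₂(T₂ − T_b).
17.0·(19.4 − T_b) = 10.5·(25.1 − T_b)
T_b = (17.0·19.4 − 10.5·25.1) / (17.0 − 10.5) = 66.25 / 6.5 = 10.192 °C ≈ 10.2 °C.

10.2 °C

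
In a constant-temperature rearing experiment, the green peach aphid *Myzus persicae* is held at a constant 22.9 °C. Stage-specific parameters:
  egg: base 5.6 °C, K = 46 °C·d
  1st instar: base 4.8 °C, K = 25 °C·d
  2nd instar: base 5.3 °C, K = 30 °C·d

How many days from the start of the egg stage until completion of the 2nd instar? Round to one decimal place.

egg: 46 / (22.9 − 5.6) = 46 / 17.3 = 2.659 d.
1st instar: 25 / (22.9 − 4.8) = 25 / 18.1 = 1.381 d.
2nd instar: 30 / (22.9 − 5.3) = 30 / 17.6 = 1.705 d.
Sum = 5.745 ≈ 5.7 days.

5.7 days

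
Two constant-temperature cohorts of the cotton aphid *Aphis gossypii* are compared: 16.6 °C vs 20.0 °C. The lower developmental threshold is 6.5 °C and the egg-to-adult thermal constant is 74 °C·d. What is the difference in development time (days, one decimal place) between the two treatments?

1.8 days

At 16.6 °C: 74 / (16.6 − 6.5) = 74 / 10.1 = 7.327 d.
At 20.0 °C: 74 / (20.0 − 6.5) = 74 / 13.5 = 5.481 d.
Difference = |7.327 − 5.481| = 1.845 ≈ 1.8 days.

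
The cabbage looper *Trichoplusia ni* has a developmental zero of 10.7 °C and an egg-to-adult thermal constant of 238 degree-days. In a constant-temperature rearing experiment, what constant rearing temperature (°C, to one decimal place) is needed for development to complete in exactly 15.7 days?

25.9 °C

Required daily accumulation = 238 / 15.7 = 15.159 DD/day.
T = T_base + 15.159 = 10.7 + 15.159 = 25.859 ≈ 25.9 °C.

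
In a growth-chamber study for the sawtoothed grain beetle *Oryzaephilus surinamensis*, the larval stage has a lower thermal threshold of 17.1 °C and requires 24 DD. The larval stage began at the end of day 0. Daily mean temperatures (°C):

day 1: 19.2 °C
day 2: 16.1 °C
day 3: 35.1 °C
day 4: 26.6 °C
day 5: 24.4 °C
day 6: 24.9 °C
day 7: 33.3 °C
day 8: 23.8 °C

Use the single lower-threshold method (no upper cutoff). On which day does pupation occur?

day 4

Daily DD above 17.1 °C: 2.1, 0.0, 18.0, 9.5, 7.3, 7.8, 16.2, 6.7.
Cumulative: 2.1, 2.1, 20.1, 29.6, 36.9, 44.7, 60.9, 67.6.
The total first reaches 24 DD on day 4.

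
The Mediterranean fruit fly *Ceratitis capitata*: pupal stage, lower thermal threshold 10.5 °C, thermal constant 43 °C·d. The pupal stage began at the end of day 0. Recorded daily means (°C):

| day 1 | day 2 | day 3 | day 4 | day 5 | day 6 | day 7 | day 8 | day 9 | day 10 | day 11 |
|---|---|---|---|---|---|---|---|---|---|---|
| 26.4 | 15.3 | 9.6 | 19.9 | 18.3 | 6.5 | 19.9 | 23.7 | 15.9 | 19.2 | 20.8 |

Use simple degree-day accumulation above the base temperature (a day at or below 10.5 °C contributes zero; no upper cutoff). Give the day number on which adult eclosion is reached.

Daily DD above 10.5 °C: 15.9, 4.8, 0.0, 9.4, 7.8, 0.0, 9.4, 13.2, 5.4, 8.7, 10.3.
Cumulative: 15.9, 20.7, 20.7, 30.1, 37.9, 37.9, 47.3, 60.5, 65.9, 74.6, 84.9.
The total first reaches 43 DD on day 7.

day 7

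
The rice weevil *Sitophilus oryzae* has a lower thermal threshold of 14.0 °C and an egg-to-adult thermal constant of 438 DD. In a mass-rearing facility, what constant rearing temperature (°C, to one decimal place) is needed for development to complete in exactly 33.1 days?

Required daily accumulation = 438 / 33.1 = 13.233 DD/day.
T = T_base + 13.233 = 14.0 + 13.233 = 27.233 ≈ 27.2 °C.

27.2 °C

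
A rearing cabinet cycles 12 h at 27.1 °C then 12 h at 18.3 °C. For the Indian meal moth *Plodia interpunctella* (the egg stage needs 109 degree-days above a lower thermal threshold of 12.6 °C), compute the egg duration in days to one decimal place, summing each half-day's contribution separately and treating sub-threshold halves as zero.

10.8 days

Day half: max(0, 27.1 − 12.6) × 0.5 = 14.5 × 0.5 = 7.25 DD.
Night half: max(0, 18.3 − 12.6) × 0.5 = 5.7 × 0.5 = 2.85 DD.
Per 24 h: 10.10 DD/day.
Duration = 109 / 10.10 = 10.792 ≈ 10.8 days.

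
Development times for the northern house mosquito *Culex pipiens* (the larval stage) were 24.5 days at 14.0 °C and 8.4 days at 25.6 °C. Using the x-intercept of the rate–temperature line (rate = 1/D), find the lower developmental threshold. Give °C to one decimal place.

7.9 °C

Equal thermal constants: D₁(T₁ − T_b) = D₂(T₂ − T_b).
24.5·(14.0 − T_b) = 8.4·(25.6 − T_b)
T_b = (24.5·14.0 − 8.4·25.6) / (24.5 − 8.4) = 127.96 / 16.1 = 7.948 °C ≈ 7.9 °C.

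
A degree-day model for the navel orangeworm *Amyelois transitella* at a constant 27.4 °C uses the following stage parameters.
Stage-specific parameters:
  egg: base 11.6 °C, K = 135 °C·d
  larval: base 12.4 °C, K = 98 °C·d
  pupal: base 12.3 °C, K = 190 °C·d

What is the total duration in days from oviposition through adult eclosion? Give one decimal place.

27.7 days

egg: 135 / (27.4 − 11.6) = 135 / 15.8 = 8.544 d.
larval: 98 / (27.4 − 12.4) = 98 / 15.0 = 6.533 d.
pupal: 190 / (27.4 − 12.3) = 190 / 15.1 = 12.583 d.
Sum = 27.660 ≈ 27.7 days.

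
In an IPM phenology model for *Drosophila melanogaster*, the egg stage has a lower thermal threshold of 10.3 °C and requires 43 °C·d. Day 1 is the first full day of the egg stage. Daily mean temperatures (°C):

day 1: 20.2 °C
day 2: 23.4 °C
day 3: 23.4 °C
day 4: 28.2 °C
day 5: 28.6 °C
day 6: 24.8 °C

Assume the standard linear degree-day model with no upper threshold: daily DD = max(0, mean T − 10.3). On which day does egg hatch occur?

Daily DD above 10.3 °C: 9.9, 13.1, 13.1, 17.9, 18.3, 14.5.
Cumulative: 9.9, 23.0, 36.1, 54.0, 72.3, 86.8.
The total first reaches 43 DD on day 4.

day 4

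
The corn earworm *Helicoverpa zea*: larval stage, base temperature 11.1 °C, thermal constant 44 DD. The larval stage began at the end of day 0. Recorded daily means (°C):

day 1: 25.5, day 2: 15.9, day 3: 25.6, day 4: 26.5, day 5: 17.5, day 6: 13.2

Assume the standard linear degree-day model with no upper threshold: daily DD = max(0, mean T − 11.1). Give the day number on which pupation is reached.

day 4

Daily DD above 11.1 °C: 14.4, 4.8, 14.5, 15.4, 6.4, 2.1.
Cumulative: 14.4, 19.2, 33.7, 49.1, 55.5, 57.6.
The total first reaches 44 DD on day 4.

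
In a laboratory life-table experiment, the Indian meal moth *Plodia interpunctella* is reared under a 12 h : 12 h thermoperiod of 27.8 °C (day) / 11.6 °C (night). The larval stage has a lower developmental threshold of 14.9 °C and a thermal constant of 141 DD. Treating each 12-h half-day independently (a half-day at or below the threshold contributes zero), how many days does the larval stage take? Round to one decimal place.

Day half: max(0, 27.8 − 14.9) × 0.5 = 12.9 × 0.5 = 6.45 DD.
Night half: max(0, 11.6 − 14.9) × 0.5 = 0.0 × 0.5 = 0.00 DD.
Per 24 h: 6.45 DD/day.
Duration = 141 / 6.45 = 21.860 ≈ 21.9 days.

21.9 days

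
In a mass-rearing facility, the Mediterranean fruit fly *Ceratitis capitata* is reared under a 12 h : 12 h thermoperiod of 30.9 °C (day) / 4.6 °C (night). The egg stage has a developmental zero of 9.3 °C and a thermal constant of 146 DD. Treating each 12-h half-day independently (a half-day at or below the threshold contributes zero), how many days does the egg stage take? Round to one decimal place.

Day half: max(0, 30.9 − 9.3) × 0.5 = 21.6 × 0.5 = 10.80 DD.
Night half: max(0, 4.6 − 9.3) × 0.5 = 0.0 × 0.5 = 0.00 DD.
Per 24 h: 10.80 DD/day.
Duration = 146 / 10.80 = 13.519 ≈ 13.5 days.

13.5 days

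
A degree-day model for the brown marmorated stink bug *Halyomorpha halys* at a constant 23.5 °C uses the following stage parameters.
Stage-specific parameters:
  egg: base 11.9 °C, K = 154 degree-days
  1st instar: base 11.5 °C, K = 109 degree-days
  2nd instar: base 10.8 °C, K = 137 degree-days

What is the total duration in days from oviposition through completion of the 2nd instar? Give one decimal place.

33.1 days

egg: 154 / (23.5 − 11.9) = 154 / 11.6 = 13.276 d.
1st instar: 109 / (23.5 − 11.5) = 109 / 12.0 = 9.083 d.
2nd instar: 137 / (23.5 − 10.8) = 137 / 12.7 = 10.787 d.
Sum = 33.147 ≈ 33.1 days.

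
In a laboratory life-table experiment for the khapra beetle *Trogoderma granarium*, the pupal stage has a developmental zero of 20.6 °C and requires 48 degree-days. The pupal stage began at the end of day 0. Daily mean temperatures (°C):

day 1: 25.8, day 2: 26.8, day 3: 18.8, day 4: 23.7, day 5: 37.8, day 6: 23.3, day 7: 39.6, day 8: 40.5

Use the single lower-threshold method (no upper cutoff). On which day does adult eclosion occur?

day 7

Daily DD above 20.6 °C: 5.2, 6.2, 0.0, 3.1, 17.2, 2.7, 19.0, 19.9.
Cumulative: 5.2, 11.4, 11.4, 14.5, 31.7, 34.4, 53.4, 73.3.
The total first reaches 48 DD on day 7.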